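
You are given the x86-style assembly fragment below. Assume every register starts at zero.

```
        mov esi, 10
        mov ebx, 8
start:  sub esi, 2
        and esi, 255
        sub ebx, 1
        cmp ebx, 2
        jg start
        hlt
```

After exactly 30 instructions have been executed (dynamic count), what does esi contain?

mov esi, 10 → esi=10
mov ebx, 8 → ebx=8
sub esi, 2 → esi=10-2=8
and esi, 255 → esi=8&255=8
sub ebx, 1 → ebx=8-1=7
cmp ebx, 2  (cmp 7,2)
jg start: taken
sub esi, 2 → esi=8-2=6
and esi, 255 → esi=6&255=6
sub ebx, 1 → ebx=7-1=6
cmp ebx, 2  (cmp 6,2)
jg start: taken
sub esi, 2 → esi=6-2=4
and esi, 255 → esi=4&255=4
sub ebx, 1 → ebx=6-1=5
cmp ebx, 2  (cmp 5,2)
jg start: taken
sub esi, 2 → esi=4-2=2
and esi, 255 → esi=2&255=2
sub ebx, 1 → ebx=5-1=4
cmp ebx, 2  (cmp 4,2)
jg start: taken
sub esi, 2 → esi=2-2=0
and esi, 255 → esi=0&255=0
sub ebx, 1 → ebx=4-1=3
cmp ebx, 2  (cmp 3,2)
jg start: taken
sub esi, 2 → esi=0-2=-2
and esi, 255 → esi=(-2)&255=254
sub ebx, 1 → ebx=3-1=2
After step 30: esi = 254.

254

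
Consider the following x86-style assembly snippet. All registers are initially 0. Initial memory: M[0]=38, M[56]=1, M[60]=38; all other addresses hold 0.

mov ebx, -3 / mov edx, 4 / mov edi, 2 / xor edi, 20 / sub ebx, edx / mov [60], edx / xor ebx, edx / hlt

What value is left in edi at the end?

22

after mov ebx, -3: ebx=-3
after mov edx, 4: edx=4
after mov edi, 2: edi=2
after xor edi, 20: edi=2^20=22
after sub ebx, edx: ebx=(-3)-4=-7
mov [60], edx → M[60]=4
after xor ebx, edx: ebx=(-7)^4=-3
halt.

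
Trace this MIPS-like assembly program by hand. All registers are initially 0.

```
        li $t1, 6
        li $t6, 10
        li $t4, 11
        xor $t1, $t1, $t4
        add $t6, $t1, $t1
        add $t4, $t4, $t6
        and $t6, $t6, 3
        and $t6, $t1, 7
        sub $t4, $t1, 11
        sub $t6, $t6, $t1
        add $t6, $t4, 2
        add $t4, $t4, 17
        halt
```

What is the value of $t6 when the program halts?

$t1=6
$t6=10
$t4=11
$t1=6^11=13
$t6=13+13=26
$t4=11+26=37
$t6=26&3=2
$t6=13&7=5
$t4=13-11=2
$t6=5-13=-8
$t6=2+2=4
$t4=2+17=19
halt.

4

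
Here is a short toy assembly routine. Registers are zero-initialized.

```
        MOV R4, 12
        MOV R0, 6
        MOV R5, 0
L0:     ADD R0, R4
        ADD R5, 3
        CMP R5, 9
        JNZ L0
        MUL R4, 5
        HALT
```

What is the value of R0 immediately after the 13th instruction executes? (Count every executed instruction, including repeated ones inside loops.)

42

MOV R4, 12 → R4=12
MOV R0, 6 → R0=6
MOV R5, 0 → R5=0
ADD R0, R4 → R0=6+12=18
ADD R5, 3 → R5=0+3=3
CMP R5, 9  (cmp 3,9)
JNZ L0: taken
ADD R0, R4 → R0=18+12=30
ADD R5, 3 → R5=3+3=6
CMP R5, 9  (cmp 6,9)
JNZ L0: taken
ADD R0, R4 → R0=30+12=42
ADD R5, 3 → R5=6+3=9
After step 13: R0 = 42.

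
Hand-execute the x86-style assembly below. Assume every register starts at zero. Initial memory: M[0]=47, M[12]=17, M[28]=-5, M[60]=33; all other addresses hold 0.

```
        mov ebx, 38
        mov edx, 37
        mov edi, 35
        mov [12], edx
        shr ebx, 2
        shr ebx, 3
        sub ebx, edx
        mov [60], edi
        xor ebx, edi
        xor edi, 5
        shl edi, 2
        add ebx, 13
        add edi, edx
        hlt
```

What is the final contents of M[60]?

35

ebx=38
edx=37
edi=35
mov [12], edx → M[12]=37
ebx=38>>2=9
ebx=9>>3=1
ebx=1-37=-36
mov [60], edi → M[60]=35
ebx=(-36)^35=-1
edi=35^5=38
edi=38<<2=152
ebx=(-1)+13=12
edi=152+37=189
halt.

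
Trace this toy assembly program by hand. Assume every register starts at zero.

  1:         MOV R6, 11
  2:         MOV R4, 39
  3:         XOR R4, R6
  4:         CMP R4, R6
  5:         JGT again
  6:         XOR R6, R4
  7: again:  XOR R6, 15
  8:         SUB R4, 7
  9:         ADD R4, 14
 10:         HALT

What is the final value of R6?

MOV R6, 11 → R6=11
MOV R4, 39 → R4=39
XOR R4, R6 → R4=39^11=44
CMP R4, R6  (cmp 44,11)
JGT again: taken
XOR R6, 15 → R6=11^15=4
SUB R4, 7 → R4=44-7=37
ADD R4, 14 → R4=37+14=51
halt.

4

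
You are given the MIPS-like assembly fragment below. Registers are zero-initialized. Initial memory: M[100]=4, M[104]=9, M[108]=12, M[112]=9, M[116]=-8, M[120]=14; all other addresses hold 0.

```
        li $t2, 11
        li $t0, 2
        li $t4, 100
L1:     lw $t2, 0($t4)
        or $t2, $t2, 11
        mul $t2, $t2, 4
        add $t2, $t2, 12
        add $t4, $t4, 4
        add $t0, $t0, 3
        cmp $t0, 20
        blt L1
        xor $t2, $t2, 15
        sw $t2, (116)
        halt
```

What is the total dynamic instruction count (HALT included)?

54

li $t2, 11 → $t2=11
li $t0, 2 → $t0=2
li $t4, 100 → $t4=100
lw $t2, 0($t4) → $t2=M[100]=4
or $t2, $t2, 11 → $t2=4|11=15
mul $t2, $t2, 4 → $t2=15*4=60
add $t2, $t2, 12 → $t2=60+12=72
add $t4, $t4, 4 → $t4=100+4=104
add $t0, $t0, 3 → $t0=2+3=5
cmp $t0, 20  (cmp 5,20)
blt L1: taken
lw $t2, 0($t4) → $t2=M[104]=9
or $t2, $t2, 11 → $t2=9|11=11
mul $t2, $t2, 4 → $t2=11*4=44
add $t2, $t2, 12 → $t2=44+12=56
add $t4, $t4, 4 → $t4=104+4=108
add $t0, $t0, 3 → $t0=5+3=8
cmp $t0, 20  (cmp 8,20)
blt L1: taken
lw $t2, 0($t4) → $t2=M[108]=12
or $t2, $t2, 11 → $t2=12|11=15
mul $t2, $t2, 4 → $t2=15*4=60
add $t2, $t2, 12 → $t2=60+12=72
add $t4, $t4, 4 → $t4=108+4=112
add $t0, $t0, 3 → $t0=8+3=11
cmp $t0, 20  (cmp 11,20)
blt L1: taken
lw $t2, 0($t4) → $t2=M[112]=9
or $t2, $t2, 11 → $t2=9|11=11
mul $t2, $t2, 4 → $t2=11*4=44
add $t2, $t2, 12 → $t2=44+12=56
add $t4, $t4, 4 → $t4=112+4=116
add $t0, $t0, 3 → $t0=11+3=14
cmp $t0, 20  (cmp 14,20)
blt L1: taken
lw $t2, 0($t4) → $t2=M[116]=-8
or $t2, $t2, 11 → $t2=(-8)|11=-5
mul $t2, $t2, 4 → $t2=(-5)*4=-20
add $t2, $t2, 12 → $t2=(-20)+12=-8
add $t4, $t4, 4 → $t4=116+4=120
add $t0, $t0, 3 → $t0=14+3=17
cmp $t0, 20  (cmp 17,20)
blt L1: taken
lw $t2, 0($t4) → $t2=M[120]=14
or $t2, $t2, 11 → $t2=14|11=15
mul $t2, $t2, 4 → $t2=15*4=60
add $t2, $t2, 12 → $t2=60+12=72
add $t4, $t4, 4 → $t4=120+4=124
add $t0, $t0, 3 → $t0=17+3=20
cmp $t0, 20  (cmp 20,20)
blt L1: not taken
xor $t2, $t2, 15 → $t2=72^15=71
sw $t2, (116) → M[116]=71
halt.
Total executed instructions: 54.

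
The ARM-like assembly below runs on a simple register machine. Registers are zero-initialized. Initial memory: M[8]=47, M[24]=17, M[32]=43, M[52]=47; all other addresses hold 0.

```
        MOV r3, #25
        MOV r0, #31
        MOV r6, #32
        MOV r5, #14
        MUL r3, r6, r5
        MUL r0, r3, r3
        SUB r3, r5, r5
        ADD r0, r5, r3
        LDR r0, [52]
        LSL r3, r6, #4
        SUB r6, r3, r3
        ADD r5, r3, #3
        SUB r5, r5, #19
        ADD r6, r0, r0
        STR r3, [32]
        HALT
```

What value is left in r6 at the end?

MOV r3, #25 → r3=25
MOV r0, #31 → r0=31
MOV r6, #32 → r6=32
MOV r5, #14 → r5=14
MUL r3, r6, r5 → r3=32*14=448
MUL r0, r3, r3 → r0=448*448=200704
SUB r3, r5, r5 → r3=14-14=0
ADD r0, r5, r3 → r0=14+0=14
LDR r0, [52] → r0=M[52]=47
LSL r3, r6, #4 → r3=32<<4=512
SUB r6, r3, r3 → r6=512-512=0
ADD r5, r3, #3 → r5=512+3=515
SUB r5, r5, #19 → r5=515-19=496
ADD r6, r0, r0 → r6=47+47=94
STR r3, [32] → M[32]=512
halt.

94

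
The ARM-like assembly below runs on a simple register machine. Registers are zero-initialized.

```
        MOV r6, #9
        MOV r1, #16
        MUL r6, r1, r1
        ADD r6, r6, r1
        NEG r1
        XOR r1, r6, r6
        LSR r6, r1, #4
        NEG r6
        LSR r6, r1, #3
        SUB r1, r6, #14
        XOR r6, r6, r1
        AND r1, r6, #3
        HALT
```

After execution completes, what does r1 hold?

MOV r6, #9 → r6=9
MOV r1, #16 → r1=16
MUL r6, r1, r1 → r6=16*16=256
ADD r6, r6, r1 → r6=256+16=272
NEG r1 → r1=-(16)=-16
XOR r1, r6, r6 → r1=272^272=0
LSR r6, r1, #4 → r6=0>>4=0
NEG r6 → r6=-(0)=0
LSR r6, r1, #3 → r6=0>>3=0
SUB r1, r6, #14 → r1=0-14=-14
XOR r6, r6, r1 → r6=0^(-14)=-14
AND r1, r6, #3 → r1=(-14)&3=2
halt.

2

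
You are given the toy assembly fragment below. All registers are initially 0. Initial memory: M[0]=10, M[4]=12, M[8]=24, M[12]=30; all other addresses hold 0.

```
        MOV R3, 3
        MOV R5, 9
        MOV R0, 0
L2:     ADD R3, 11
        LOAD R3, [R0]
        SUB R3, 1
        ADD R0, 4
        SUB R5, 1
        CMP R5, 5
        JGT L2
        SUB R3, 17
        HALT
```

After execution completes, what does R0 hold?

16

after MOV R3, 3: R3=3
after MOV R5, 9: R5=9
after MOV R0, 0: R0=0
after ADD R3, 11: R3=3+11=14
after LOAD R3, [R0]: R3=M[0]=10
after SUB R3, 1: R3=10-1=9
after ADD R0, 4: R0=0+4=4
after SUB R5, 1: R5=9-1=8
CMP R5, 5  (cmp 8,5)
JGT L2: taken
after ADD R3, 11: R3=9+11=20
after LOAD R3, [R0]: R3=M[4]=12
after SUB R3, 1: R3=12-1=11
after ADD R0, 4: R0=4+4=8
after SUB R5, 1: R5=8-1=7
CMP R5, 5  (cmp 7,5)
JGT L2: taken
after ADD R3, 11: R3=11+11=22
after LOAD R3, [R0]: R3=M[8]=24
after SUB R3, 1: R3=24-1=23
after ADD R0, 4: R0=8+4=12
after SUB R5, 1: R5=7-1=6
CMP R5, 5  (cmp 6,5)
JGT L2: taken
after ADD R3, 11: R3=23+11=34
after LOAD R3, [R0]: R3=M[12]=30
after SUB R3, 1: R3=30-1=29
after ADD R0, 4: R0=12+4=16
after SUB R5, 1: R5=6-1=5
CMP R5, 5  (cmp 5,5)
JGT L2: not taken
after SUB R3, 17: R3=29-17=12
halt.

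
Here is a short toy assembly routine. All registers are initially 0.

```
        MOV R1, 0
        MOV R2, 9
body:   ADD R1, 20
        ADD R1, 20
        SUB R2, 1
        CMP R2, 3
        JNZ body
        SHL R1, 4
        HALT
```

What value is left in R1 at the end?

3840

R1=0
R2=9
R1=0+20=20
R1=20+20=40
R2=9-1=8
CMP R2, 3  (cmp 8,3)
JNZ body: taken
R1=40+20=60
R1=60+20=80
R2=8-1=7
CMP R2, 3  (cmp 7,3)
JNZ body: taken
R1=80+20=100
R1=100+20=120
R2=7-1=6
CMP R2, 3  (cmp 6,3)
JNZ body: taken
R1=120+20=140
R1=140+20=160
R2=6-1=5
CMP R2, 3  (cmp 5,3)
JNZ body: taken
R1=160+20=180
R1=180+20=200
R2=5-1=4
CMP R2, 3  (cmp 4,3)
JNZ body: taken
R1=200+20=220
R1=220+20=240
R2=4-1=3
CMP R2, 3  (cmp 3,3)
JNZ body: not taken
R1=240<<4=3840
halt.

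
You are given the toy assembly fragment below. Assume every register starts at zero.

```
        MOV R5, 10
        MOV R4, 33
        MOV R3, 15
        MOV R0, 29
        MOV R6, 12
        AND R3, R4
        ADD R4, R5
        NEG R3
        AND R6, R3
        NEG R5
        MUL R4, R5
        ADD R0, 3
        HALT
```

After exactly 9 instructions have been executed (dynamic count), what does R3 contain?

after MOV R5, 10: R5=10
after MOV R4, 33: R4=33
after MOV R3, 15: R3=15
after MOV R0, 29: R0=29
after MOV R6, 12: R6=12
after AND R3, R4: R3=15&33=1
after ADD R4, R5: R4=33+10=43
after NEG R3: R3=-(1)=-1
after AND R6, R3: R6=12&(-1)=12
After step 9: R3 = -1.

-1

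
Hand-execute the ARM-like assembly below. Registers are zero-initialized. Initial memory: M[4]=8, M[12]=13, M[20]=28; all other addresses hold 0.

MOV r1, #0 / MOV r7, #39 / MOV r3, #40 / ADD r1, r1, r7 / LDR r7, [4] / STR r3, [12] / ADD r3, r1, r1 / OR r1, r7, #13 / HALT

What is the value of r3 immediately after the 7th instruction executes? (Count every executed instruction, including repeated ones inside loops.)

MOV r1, #0 → r1=0
MOV r7, #39 → r7=39
MOV r3, #40 → r3=40
ADD r1, r1, r7 → r1=0+39=39
LDR r7, [4] → r7=M[4]=8
STR r3, [12] → M[12]=40
ADD r3, r1, r1 → r3=39+39=78
After step 7: r3 = 78.

78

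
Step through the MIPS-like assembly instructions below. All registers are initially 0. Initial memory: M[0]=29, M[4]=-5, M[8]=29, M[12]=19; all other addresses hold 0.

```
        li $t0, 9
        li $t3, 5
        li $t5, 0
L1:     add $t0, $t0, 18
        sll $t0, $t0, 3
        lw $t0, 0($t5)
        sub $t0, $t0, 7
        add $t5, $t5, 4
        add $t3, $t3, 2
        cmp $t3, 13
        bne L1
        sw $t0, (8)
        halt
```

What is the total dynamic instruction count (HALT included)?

after li $t0, 9: $t0=9
after li $t3, 5: $t3=5
after li $t5, 0: $t5=0
after add $t0, $t0, 18: $t0=9+18=27
after sll $t0, $t0, 3: $t0=27<<3=216
after lw $t0, 0($t5): $t0=M[0]=29
after sub $t0, $t0, 7: $t0=29-7=22
after add $t5, $t5, 4: $t5=0+4=4
after add $t3, $t3, 2: $t3=5+2=7
cmp $t3, 13  (cmp 7,13)
bne L1: taken
after add $t0, $t0, 18: $t0=22+18=40
after sll $t0, $t0, 3: $t0=40<<3=320
after lw $t0, 0($t5): $t0=M[4]=-5
after sub $t0, $t0, 7: $t0=(-5)-7=-12
after add $t5, $t5, 4: $t5=4+4=8
after add $t3, $t3, 2: $t3=7+2=9
cmp $t3, 13  (cmp 9,13)
bne L1: taken
after add $t0, $t0, 18: $t0=(-12)+18=6
after sll $t0, $t0, 3: $t0=6<<3=48
after lw $t0, 0($t5): $t0=M[8]=29
after sub $t0, $t0, 7: $t0=29-7=22
after add $t5, $t5, 4: $t5=8+4=12
after add $t3, $t3, 2: $t3=9+2=11
cmp $t3, 13  (cmp 11,13)
bne L1: taken
after add $t0, $t0, 18: $t0=22+18=40
after sll $t0, $t0, 3: $t0=40<<3=320
after lw $t0, 0($t5): $t0=M[12]=19
after sub $t0, $t0, 7: $t0=19-7=12
after add $t5, $t5, 4: $t5=12+4=16
after add $t3, $t3, 2: $t3=11+2=13
cmp $t3, 13  (cmp 13,13)
bne L1: not taken
sw $t0, (8) → M[8]=12
halt.
Total executed instructions: 37.

37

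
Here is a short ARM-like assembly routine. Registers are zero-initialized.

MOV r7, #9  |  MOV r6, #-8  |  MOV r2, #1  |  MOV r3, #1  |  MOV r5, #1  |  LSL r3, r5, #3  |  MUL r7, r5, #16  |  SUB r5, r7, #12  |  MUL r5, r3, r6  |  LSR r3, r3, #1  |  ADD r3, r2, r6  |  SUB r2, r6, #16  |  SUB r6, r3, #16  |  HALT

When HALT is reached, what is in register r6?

after MOV r7, #9: r7=9
after MOV r6, #-8: r6=-8
after MOV r2, #1: r2=1
after MOV r3, #1: r3=1
after MOV r5, #1: r5=1
after LSL r3, r5, #3: r3=1<<3=8
after MUL r7, r5, #16: r7=1*16=16
after SUB r5, r7, #12: r5=16-12=4
after MUL r5, r3, r6: r5=8*(-8)=-64
after LSR r3, r3, #1: r3=8>>1=4
after ADD r3, r2, r6: r3=1+(-8)=-7
after SUB r2, r6, #16: r2=(-8)-16=-24
after SUB r6, r3, #16: r6=(-7)-16=-23
halt.

-23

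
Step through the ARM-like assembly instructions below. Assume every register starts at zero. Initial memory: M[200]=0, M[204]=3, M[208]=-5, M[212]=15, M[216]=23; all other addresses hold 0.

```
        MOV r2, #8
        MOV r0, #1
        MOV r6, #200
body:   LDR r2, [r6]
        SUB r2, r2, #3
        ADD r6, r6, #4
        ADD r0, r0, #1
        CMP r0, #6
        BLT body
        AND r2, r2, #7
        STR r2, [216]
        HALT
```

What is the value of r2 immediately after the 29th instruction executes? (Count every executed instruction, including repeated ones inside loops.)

20

MOV r2, #8 → r2=8
MOV r0, #1 → r0=1
MOV r6, #200 → r6=200
LDR r2, [r6] → r2=M[200]=0
SUB r2, r2, #3 → r2=0-3=-3
ADD r6, r6, #4 → r6=200+4=204
ADD r0, r0, #1 → r0=1+1=2
CMP r0, #6  (cmp 2,6)
BLT body: taken
LDR r2, [r6] → r2=M[204]=3
SUB r2, r2, #3 → r2=3-3=0
ADD r6, r6, #4 → r6=204+4=208
ADD r0, r0, #1 → r0=2+1=3
CMP r0, #6  (cmp 3,6)
BLT body: taken
LDR r2, [r6] → r2=M[208]=-5
SUB r2, r2, #3 → r2=(-5)-3=-8
ADD r6, r6, #4 → r6=208+4=212
ADD r0, r0, #1 → r0=3+1=4
CMP r0, #6  (cmp 4,6)
BLT body: taken
LDR r2, [r6] → r2=M[212]=15
SUB r2, r2, #3 → r2=15-3=12
ADD r6, r6, #4 → r6=212+4=216
ADD r0, r0, #1 → r0=4+1=5
CMP r0, #6  (cmp 5,6)
BLT body: taken
LDR r2, [r6] → r2=M[216]=23
SUB r2, r2, #3 → r2=23-3=20
After step 29: r2 = 20.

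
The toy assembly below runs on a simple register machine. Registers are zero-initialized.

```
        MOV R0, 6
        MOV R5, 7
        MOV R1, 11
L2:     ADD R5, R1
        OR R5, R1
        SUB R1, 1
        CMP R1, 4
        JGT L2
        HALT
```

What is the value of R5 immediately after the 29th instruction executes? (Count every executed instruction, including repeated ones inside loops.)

93

R0=6
R5=7
R1=11
R5=7+11=18
R5=18|11=27
R1=11-1=10
CMP R1, 4  (cmp 10,4)
JGT L2: taken
R5=27+10=37
R5=37|10=47
R1=10-1=9
CMP R1, 4  (cmp 9,4)
JGT L2: taken
R5=47+9=56
R5=56|9=57
R1=9-1=8
CMP R1, 4  (cmp 8,4)
JGT L2: taken
R5=57+8=65
R5=65|8=73
R1=8-1=7
CMP R1, 4  (cmp 7,4)
JGT L2: taken
R5=73+7=80
R5=80|7=87
R1=7-1=6
CMP R1, 4  (cmp 6,4)
JGT L2: taken
R5=87+6=93
After step 29: R5 = 93.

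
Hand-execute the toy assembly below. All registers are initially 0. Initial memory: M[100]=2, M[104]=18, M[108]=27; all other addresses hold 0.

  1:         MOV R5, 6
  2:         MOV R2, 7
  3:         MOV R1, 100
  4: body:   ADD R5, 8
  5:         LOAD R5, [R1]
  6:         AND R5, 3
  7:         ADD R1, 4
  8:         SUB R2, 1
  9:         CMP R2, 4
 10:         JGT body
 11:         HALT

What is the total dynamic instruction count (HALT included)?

25

after MOV R5, 6: R5=6
after MOV R2, 7: R2=7
after MOV R1, 100: R1=100
after ADD R5, 8: R5=6+8=14
after LOAD R5, [R1]: R5=M[100]=2
after AND R5, 3: R5=2&3=2
after ADD R1, 4: R1=100+4=104
after SUB R2, 1: R2=7-1=6
CMP R2, 4  (cmp 6,4)
JGT body: taken
after ADD R5, 8: R5=2+8=10
after LOAD R5, [R1]: R5=M[104]=18
after AND R5, 3: R5=18&3=2
after ADD R1, 4: R1=104+4=108
after SUB R2, 1: R2=6-1=5
CMP R2, 4  (cmp 5,4)
JGT body: taken
after ADD R5, 8: R5=2+8=10
after LOAD R5, [R1]: R5=M[108]=27
after AND R5, 3: R5=27&3=3
after ADD R1, 4: R1=108+4=112
after SUB R2, 1: R2=5-1=4
CMP R2, 4  (cmp 4,4)
JGT body: not taken
halt.
Total executed instructions: 25.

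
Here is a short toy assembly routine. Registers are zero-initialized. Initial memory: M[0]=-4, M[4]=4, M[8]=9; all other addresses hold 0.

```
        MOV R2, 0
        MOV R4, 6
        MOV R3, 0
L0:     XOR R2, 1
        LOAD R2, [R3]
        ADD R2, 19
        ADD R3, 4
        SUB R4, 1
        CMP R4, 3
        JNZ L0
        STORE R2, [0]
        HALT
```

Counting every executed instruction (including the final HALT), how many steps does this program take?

26

R2=0
R4=6
R3=0
R2=0^1=1
R2=M[0]=-4
R2=(-4)+19=15
R3=0+4=4
R4=6-1=5
CMP R4, 3  (cmp 5,3)
JNZ L0: taken
R2=15^1=14
R2=M[4]=4
R2=4+19=23
R3=4+4=8
R4=5-1=4
CMP R4, 3  (cmp 4,3)
JNZ L0: taken
R2=23^1=22
R2=M[8]=9
R2=9+19=28
R3=8+4=12
R4=4-1=3
CMP R4, 3  (cmp 3,3)
JNZ L0: not taken
STORE R2, [0] → M[0]=28
halt.
Total executed instructions: 26.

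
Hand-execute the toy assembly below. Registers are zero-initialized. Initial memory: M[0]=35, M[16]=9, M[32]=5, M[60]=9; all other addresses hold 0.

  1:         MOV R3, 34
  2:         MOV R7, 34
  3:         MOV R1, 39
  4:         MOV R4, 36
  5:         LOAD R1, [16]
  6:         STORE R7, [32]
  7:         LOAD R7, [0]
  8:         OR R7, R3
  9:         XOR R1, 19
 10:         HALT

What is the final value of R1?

26

MOV R3, 34 → R3=34
MOV R7, 34 → R7=34
MOV R1, 39 → R1=39
MOV R4, 36 → R4=36
LOAD R1, [16] → R1=M[16]=9
STORE R7, [32] → M[32]=34
LOAD R7, [0] → R7=M[0]=35
OR R7, R3 → R7=35|34=35
XOR R1, 19 → R1=9^19=26
halt.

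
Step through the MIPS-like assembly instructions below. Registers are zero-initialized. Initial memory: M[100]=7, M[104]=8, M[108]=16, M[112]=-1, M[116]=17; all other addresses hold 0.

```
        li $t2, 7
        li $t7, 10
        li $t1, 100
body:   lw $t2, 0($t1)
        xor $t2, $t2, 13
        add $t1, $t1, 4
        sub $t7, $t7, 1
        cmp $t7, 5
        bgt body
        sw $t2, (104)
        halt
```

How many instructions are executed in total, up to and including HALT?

li $t2, 7 → $t2=7
li $t7, 10 → $t7=10
li $t1, 100 → $t1=100
lw $t2, 0($t1) → $t2=M[100]=7
xor $t2, $t2, 13 → $t2=7^13=10
add $t1, $t1, 4 → $t1=100+4=104
sub $t7, $t7, 1 → $t7=10-1=9
cmp $t7, 5  (cmp 9,5)
bgt body: taken
lw $t2, 0($t1) → $t2=M[104]=8
xor $t2, $t2, 13 → $t2=8^13=5
add $t1, $t1, 4 → $t1=104+4=108
sub $t7, $t7, 1 → $t7=9-1=8
cmp $t7, 5  (cmp 8,5)
bgt body: taken
lw $t2, 0($t1) → $t2=M[108]=16
xor $t2, $t2, 13 → $t2=16^13=29
add $t1, $t1, 4 → $t1=108+4=112
sub $t7, $t7, 1 → $t7=8-1=7
cmp $t7, 5  (cmp 7,5)
bgt body: taken
lw $t2, 0($t1) → $t2=M[112]=-1
xor $t2, $t2, 13 → $t2=(-1)^13=-14
add $t1, $t1, 4 → $t1=112+4=116
sub $t7, $t7, 1 → $t7=7-1=6
cmp $t7, 5  (cmp 6,5)
bgt body: taken
lw $t2, 0($t1) → $t2=M[116]=17
xor $t2, $t2, 13 → $t2=17^13=28
add $t1, $t1, 4 → $t1=116+4=120
sub $t7, $t7, 1 → $t7=6-1=5
cmp $t7, 5  (cmp 5,5)
bgt body: not taken
sw $t2, (104) → M[104]=28
halt.
Total executed instructions: 35.

35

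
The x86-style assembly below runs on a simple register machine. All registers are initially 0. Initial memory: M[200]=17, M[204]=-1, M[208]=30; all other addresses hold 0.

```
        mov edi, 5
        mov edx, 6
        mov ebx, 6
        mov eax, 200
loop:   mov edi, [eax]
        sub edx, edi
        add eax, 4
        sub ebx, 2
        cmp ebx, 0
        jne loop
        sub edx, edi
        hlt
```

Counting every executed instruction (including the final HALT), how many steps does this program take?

24

edi=5
edx=6
ebx=6
eax=200
edi=M[200]=17
edx=6-17=-11
eax=200+4=204
ebx=6-2=4
cmp ebx, 0  (cmp 4,0)
jne loop: taken
edi=M[204]=-1
edx=(-11)-(-1)=-10
eax=204+4=208
ebx=4-2=2
cmp ebx, 0  (cmp 2,0)
jne loop: taken
edi=M[208]=30
edx=(-10)-30=-40
eax=208+4=212
ebx=2-2=0
cmp ebx, 0  (cmp 0,0)
jne loop: not taken
edx=(-40)-30=-70
halt.
Total executed instructions: 24.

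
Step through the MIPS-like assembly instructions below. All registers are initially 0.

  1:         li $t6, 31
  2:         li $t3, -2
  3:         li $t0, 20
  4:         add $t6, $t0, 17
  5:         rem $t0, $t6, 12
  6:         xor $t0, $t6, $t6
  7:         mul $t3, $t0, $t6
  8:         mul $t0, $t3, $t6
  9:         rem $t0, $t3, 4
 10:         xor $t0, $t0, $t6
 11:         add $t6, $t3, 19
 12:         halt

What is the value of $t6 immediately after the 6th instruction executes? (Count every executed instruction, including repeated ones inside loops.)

37

after li $t6, 31: $t6=31
after li $t3, -2: $t3=-2
after li $t0, 20: $t0=20
after add $t6, $t0, 17: $t6=20+17=37
after rem $t0, $t6, 12: $t0=37%12=1
after xor $t0, $t6, $t6: $t0=37^37=0
After step 6: $t6 = 37.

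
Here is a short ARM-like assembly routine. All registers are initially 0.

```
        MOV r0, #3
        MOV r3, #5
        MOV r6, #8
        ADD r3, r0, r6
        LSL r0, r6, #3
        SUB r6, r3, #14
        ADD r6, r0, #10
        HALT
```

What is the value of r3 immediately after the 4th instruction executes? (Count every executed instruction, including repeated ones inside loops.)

11

MOV r0, #3 → r0=3
MOV r3, #5 → r3=5
MOV r6, #8 → r6=8
ADD r3, r0, r6 → r3=3+8=11
After step 4: r3 = 11.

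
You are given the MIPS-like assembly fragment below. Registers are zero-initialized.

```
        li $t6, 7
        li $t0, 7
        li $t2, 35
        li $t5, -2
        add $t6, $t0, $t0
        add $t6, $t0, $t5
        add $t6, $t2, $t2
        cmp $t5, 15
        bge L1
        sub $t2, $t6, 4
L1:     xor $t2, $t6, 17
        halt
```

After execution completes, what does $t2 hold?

87

li $t6, 7 → $t6=7
li $t0, 7 → $t0=7
li $t2, 35 → $t2=35
li $t5, -2 → $t5=-2
add $t6, $t0, $t0 → $t6=7+7=14
add $t6, $t0, $t5 → $t6=7+(-2)=5
add $t6, $t2, $t2 → $t6=35+35=70
cmp $t5, 15  (cmp -2,15)
bge L1: not taken
sub $t2, $t6, 4 → $t2=70-4=66
xor $t2, $t6, 17 → $t2=70^17=87
halt.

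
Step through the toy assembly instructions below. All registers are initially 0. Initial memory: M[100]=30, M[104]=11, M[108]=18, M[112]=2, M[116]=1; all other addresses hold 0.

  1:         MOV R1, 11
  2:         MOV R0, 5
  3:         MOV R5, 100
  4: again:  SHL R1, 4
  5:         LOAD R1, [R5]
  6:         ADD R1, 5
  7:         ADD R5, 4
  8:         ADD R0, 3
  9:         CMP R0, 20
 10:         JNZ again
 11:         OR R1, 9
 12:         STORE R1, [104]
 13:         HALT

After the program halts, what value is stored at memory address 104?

after MOV R1, 11: R1=11
after MOV R0, 5: R0=5
after MOV R5, 100: R5=100
after SHL R1, 4: R1=11<<4=176
after LOAD R1, [R5]: R1=M[100]=30
after ADD R1, 5: R1=30+5=35
after ADD R5, 4: R5=100+4=104
after ADD R0, 3: R0=5+3=8
CMP R0, 20  (cmp 8,20)
JNZ again: taken
after SHL R1, 4: R1=35<<4=560
after LOAD R1, [R5]: R1=M[104]=11
after ADD R1, 5: R1=11+5=16
after ADD R5, 4: R5=104+4=108
after ADD R0, 3: R0=8+3=11
CMP R0, 20  (cmp 11,20)
JNZ again: taken
after SHL R1, 4: R1=16<<4=256
after LOAD R1, [R5]: R1=M[108]=18
after ADD R1, 5: R1=18+5=23
after ADD R5, 4: R5=108+4=112
after ADD R0, 3: R0=11+3=14
CMP R0, 20  (cmp 14,20)
JNZ again: taken
after SHL R1, 4: R1=23<<4=368
after LOAD R1, [R5]: R1=M[112]=2
after ADD R1, 5: R1=2+5=7
after ADD R5, 4: R5=112+4=116
after ADD R0, 3: R0=14+3=17
CMP R0, 20  (cmp 17,20)
JNZ again: taken
after SHL R1, 4: R1=7<<4=112
after LOAD R1, [R5]: R1=M[116]=1
after ADD R1, 5: R1=1+5=6
after ADD R5, 4: R5=116+4=120
after ADD R0, 3: R0=17+3=20
CMP R0, 20  (cmp 20,20)
JNZ again: not taken
after OR R1, 9: R1=6|9=15
STORE R1, [104] → M[104]=15
halt.

15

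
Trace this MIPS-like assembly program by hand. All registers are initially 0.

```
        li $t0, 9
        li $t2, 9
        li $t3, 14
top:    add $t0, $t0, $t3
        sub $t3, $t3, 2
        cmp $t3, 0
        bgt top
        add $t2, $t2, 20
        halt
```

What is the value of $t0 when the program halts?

li $t0, 9 → $t0=9
li $t2, 9 → $t2=9
li $t3, 14 → $t3=14
add $t0, $t0, $t3 → $t0=9+14=23
sub $t3, $t3, 2 → $t3=14-2=12
cmp $t3, 0  (cmp 12,0)
bgt top: taken
add $t0, $t0, $t3 → $t0=23+12=35
sub $t3, $t3, 2 → $t3=12-2=10
cmp $t3, 0  (cmp 10,0)
bgt top: taken
add $t0, $t0, $t3 → $t0=35+10=45
sub $t3, $t3, 2 → $t3=10-2=8
cmp $t3, 0  (cmp 8,0)
bgt top: taken
add $t0, $t0, $t3 → $t0=45+8=53
sub $t3, $t3, 2 → $t3=8-2=6
cmp $t3, 0  (cmp 6,0)
bgt top: taken
add $t0, $t0, $t3 → $t0=53+6=59
sub $t3, $t3, 2 → $t3=6-2=4
cmp $t3, 0  (cmp 4,0)
bgt top: taken
add $t0, $t0, $t3 → $t0=59+4=63
sub $t3, $t3, 2 → $t3=4-2=2
cmp $t3, 0  (cmp 2,0)
bgt top: taken
add $t0, $t0, $t3 → $t0=63+2=65
sub $t3, $t3, 2 → $t3=2-2=0
cmp $t3, 0  (cmp 0,0)
bgt top: not taken
add $t2, $t2, 20 → $t2=9+20=29
halt.

65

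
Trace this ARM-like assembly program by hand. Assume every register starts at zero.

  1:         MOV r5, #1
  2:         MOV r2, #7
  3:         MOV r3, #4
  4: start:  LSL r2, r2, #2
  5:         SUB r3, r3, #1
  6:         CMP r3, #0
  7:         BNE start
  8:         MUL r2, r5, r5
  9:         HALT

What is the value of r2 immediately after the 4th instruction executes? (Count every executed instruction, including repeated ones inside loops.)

28

r5=1
r2=7
r3=4
r2=7<<2=28
After step 4: r2 = 28.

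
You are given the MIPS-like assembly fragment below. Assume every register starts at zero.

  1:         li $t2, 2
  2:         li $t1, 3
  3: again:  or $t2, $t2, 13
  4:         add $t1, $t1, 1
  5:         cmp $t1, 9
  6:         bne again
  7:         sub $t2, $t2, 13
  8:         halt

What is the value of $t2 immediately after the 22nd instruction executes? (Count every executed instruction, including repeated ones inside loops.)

15

li $t2, 2 → $t2=2
li $t1, 3 → $t1=3
or $t2, $t2, 13 → $t2=2|13=15
add $t1, $t1, 1 → $t1=3+1=4
cmp $t1, 9  (cmp 4,9)
bne again: taken
or $t2, $t2, 13 → $t2=15|13=15
add $t1, $t1, 1 → $t1=4+1=5
cmp $t1, 9  (cmp 5,9)
bne again: taken
or $t2, $t2, 13 → $t2=15|13=15
add $t1, $t1, 1 → $t1=5+1=6
cmp $t1, 9  (cmp 6,9)
bne again: taken
or $t2, $t2, 13 → $t2=15|13=15
add $t1, $t1, 1 → $t1=6+1=7
cmp $t1, 9  (cmp 7,9)
bne again: taken
or $t2, $t2, 13 → $t2=15|13=15
add $t1, $t1, 1 → $t1=7+1=8
cmp $t1, 9  (cmp 8,9)
bne again: taken
After step 22: $t2 = 15.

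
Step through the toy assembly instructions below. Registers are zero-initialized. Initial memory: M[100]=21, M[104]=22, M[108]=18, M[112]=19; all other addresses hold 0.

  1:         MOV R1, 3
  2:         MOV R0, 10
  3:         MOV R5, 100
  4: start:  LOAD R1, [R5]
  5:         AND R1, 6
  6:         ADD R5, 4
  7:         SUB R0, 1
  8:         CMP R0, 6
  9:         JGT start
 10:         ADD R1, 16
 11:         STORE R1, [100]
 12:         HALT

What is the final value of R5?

116

after MOV R1, 3: R1=3
after MOV R0, 10: R0=10
after MOV R5, 100: R5=100
after LOAD R1, [R5]: R1=M[100]=21
after AND R1, 6: R1=21&6=4
after ADD R5, 4: R5=100+4=104
after SUB R0, 1: R0=10-1=9
CMP R0, 6  (cmp 9,6)
JGT start: taken
after LOAD R1, [R5]: R1=M[104]=22
after AND R1, 6: R1=22&6=6
after ADD R5, 4: R5=104+4=108
after SUB R0, 1: R0=9-1=8
CMP R0, 6  (cmp 8,6)
JGT start: taken
after LOAD R1, [R5]: R1=M[108]=18
after AND R1, 6: R1=18&6=2
after ADD R5, 4: R5=108+4=112
after SUB R0, 1: R0=8-1=7
CMP R0, 6  (cmp 7,6)
JGT start: taken
after LOAD R1, [R5]: R1=M[112]=19
after AND R1, 6: R1=19&6=2
after ADD R5, 4: R5=112+4=116
after SUB R0, 1: R0=7-1=6
CMP R0, 6  (cmp 6,6)
JGT start: not taken
after ADD R1, 16: R1=2+16=18
STORE R1, [100] → M[100]=18
halt.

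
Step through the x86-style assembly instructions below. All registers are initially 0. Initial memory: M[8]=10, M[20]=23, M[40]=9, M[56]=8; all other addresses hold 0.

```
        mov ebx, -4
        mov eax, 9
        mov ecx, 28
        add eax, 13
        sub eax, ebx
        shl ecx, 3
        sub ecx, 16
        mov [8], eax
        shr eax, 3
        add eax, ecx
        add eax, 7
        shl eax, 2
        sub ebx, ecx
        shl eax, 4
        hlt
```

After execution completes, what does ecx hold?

208

ebx=-4
eax=9
ecx=28
eax=9+13=22
eax=22-(-4)=26
ecx=28<<3=224
ecx=224-16=208
mov [8], eax → M[8]=26
eax=26>>3=3
eax=3+208=211
eax=211+7=218
eax=218<<2=872
ebx=(-4)-208=-212
eax=872<<4=13952
halt.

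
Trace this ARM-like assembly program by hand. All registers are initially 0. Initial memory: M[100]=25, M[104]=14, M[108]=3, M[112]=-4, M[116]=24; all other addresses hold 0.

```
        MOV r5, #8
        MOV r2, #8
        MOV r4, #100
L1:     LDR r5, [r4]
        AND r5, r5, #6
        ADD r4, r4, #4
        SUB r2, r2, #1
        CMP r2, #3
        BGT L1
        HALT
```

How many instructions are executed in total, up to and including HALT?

r5=8
r2=8
r4=100
r5=M[100]=25
r5=25&6=0
r4=100+4=104
r2=8-1=7
CMP r2, #3  (cmp 7,3)
BGT L1: taken
r5=M[104]=14
r5=14&6=6
r4=104+4=108
r2=7-1=6
CMP r2, #3  (cmp 6,3)
BGT L1: taken
r5=M[108]=3
r5=3&6=2
r4=108+4=112
r2=6-1=5
CMP r2, #3  (cmp 5,3)
BGT L1: taken
r5=M[112]=-4
r5=(-4)&6=4
r4=112+4=116
r2=5-1=4
CMP r2, #3  (cmp 4,3)
BGT L1: taken
r5=M[116]=24
r5=24&6=0
r4=116+4=120
r2=4-1=3
CMP r2, #3  (cmp 3,3)
BGT L1: not taken
halt.
Total executed instructions: 34.

34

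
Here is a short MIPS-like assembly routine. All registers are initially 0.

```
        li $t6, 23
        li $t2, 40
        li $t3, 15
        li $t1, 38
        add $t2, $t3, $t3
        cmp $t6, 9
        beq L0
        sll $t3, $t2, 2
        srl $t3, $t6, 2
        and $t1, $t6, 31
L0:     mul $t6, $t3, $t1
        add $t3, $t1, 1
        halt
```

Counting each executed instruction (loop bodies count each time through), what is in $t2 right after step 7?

$t6=23
$t2=40
$t3=15
$t1=38
$t2=15+15=30
cmp $t6, 9  (cmp 23,9)
beq L0: not taken
After step 7: $t2 = 30.

30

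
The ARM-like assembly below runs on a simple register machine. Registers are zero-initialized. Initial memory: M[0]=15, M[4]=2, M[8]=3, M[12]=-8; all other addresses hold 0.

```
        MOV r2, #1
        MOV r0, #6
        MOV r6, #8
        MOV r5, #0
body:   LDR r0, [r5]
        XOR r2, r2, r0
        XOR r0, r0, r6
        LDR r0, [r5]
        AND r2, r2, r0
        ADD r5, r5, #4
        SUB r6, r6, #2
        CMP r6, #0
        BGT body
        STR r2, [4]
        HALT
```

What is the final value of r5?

16

r2=1
r0=6
r6=8
r5=0
r0=M[0]=15
r2=1^15=14
r0=15^8=7
r0=M[0]=15
r2=14&15=14
r5=0+4=4
r6=8-2=6
CMP r6, #0  (cmp 6,0)
BGT body: taken
r0=M[4]=2
r2=14^2=12
r0=2^6=4
r0=M[4]=2
r2=12&2=0
r5=4+4=8
r6=6-2=4
CMP r6, #0  (cmp 4,0)
BGT body: taken
r0=M[8]=3
r2=0^3=3
r0=3^4=7
r0=M[8]=3
r2=3&3=3
r5=8+4=12
r6=4-2=2
CMP r6, #0  (cmp 2,0)
BGT body: taken
r0=M[12]=-8
r2=3^(-8)=-5
r0=(-8)^2=-6
r0=M[12]=-8
r2=(-5)&(-8)=-8
r5=12+4=16
r6=2-2=0
CMP r6, #0  (cmp 0,0)
BGT body: not taken
STR r2, [4] → M[4]=-8
halt.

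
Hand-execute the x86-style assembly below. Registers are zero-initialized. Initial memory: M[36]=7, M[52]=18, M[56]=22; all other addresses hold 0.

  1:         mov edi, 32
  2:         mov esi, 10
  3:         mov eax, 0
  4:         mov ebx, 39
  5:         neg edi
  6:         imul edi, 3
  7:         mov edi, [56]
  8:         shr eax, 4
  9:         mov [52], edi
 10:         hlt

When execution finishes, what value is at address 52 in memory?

edi=32
esi=10
eax=0
ebx=39
edi=-(32)=-32
edi=(-32)*3=-96
edi=M[56]=22
eax=0>>4=0
mov [52], edi → M[52]=22
halt.

22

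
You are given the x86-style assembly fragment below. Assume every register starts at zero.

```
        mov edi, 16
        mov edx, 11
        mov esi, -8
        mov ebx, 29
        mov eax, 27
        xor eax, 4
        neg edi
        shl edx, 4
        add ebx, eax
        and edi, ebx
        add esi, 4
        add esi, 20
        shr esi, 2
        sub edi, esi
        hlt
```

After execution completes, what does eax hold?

31

mov edi, 16 → edi=16
mov edx, 11 → edx=11
mov esi, -8 → esi=-8
mov ebx, 29 → ebx=29
mov eax, 27 → eax=27
xor eax, 4 → eax=27^4=31
neg edi → edi=-(16)=-16
shl edx, 4 → edx=11<<4=176
add ebx, eax → ebx=29+31=60
and edi, ebx → edi=(-16)&60=48
add esi, 4 → esi=(-8)+4=-4
add esi, 20 → esi=(-4)+20=16
shr esi, 2 → esi=16>>2=4
sub edi, esi → edi=48-4=44
halt.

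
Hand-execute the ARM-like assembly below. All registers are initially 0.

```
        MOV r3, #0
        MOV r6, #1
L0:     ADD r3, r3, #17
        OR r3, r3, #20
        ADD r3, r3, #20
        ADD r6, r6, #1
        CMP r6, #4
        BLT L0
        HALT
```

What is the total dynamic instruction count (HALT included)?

21

MOV r3, #0 → r3=0
MOV r6, #1 → r6=1
ADD r3, r3, #17 → r3=0+17=17
OR r3, r3, #20 → r3=17|20=21
ADD r3, r3, #20 → r3=21+20=41
ADD r6, r6, #1 → r6=1+1=2
CMP r6, #4  (cmp 2,4)
BLT L0: taken
ADD r3, r3, #17 → r3=41+17=58
OR r3, r3, #20 → r3=58|20=62
ADD r3, r3, #20 → r3=62+20=82
ADD r6, r6, #1 → r6=2+1=3
CMP r6, #4  (cmp 3,4)
BLT L0: taken
ADD r3, r3, #17 → r3=82+17=99
OR r3, r3, #20 → r3=99|20=119
ADD r3, r3, #20 → r3=119+20=139
ADD r6, r6, #1 → r6=3+1=4
CMP r6, #4  (cmp 4,4)
BLT L0: not taken
halt.
Total executed instructions: 21.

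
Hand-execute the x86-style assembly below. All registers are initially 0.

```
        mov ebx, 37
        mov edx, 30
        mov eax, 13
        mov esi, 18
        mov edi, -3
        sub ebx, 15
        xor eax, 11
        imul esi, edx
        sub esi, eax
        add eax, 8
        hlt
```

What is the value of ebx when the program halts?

mov ebx, 37 → ebx=37
mov edx, 30 → edx=30
mov eax, 13 → eax=13
mov esi, 18 → esi=18
mov edi, -3 → edi=-3
sub ebx, 15 → ebx=37-15=22
xor eax, 11 → eax=13^11=6
imul esi, edx → esi=18*30=540
sub esi, eax → esi=540-6=534
add eax, 8 → eax=6+8=14
halt.

22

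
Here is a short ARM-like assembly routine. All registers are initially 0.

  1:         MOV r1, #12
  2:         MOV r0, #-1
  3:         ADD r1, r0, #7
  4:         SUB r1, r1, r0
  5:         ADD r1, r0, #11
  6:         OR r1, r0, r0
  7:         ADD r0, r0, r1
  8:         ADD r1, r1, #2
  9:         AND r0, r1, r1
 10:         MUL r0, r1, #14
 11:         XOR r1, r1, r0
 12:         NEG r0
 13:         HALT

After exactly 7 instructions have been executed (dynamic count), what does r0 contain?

r1=12
r0=-1
r1=(-1)+7=6
r1=6-(-1)=7
r1=(-1)+11=10
r1=(-1)|(-1)=-1
r0=(-1)+(-1)=-2
After step 7: r0 = -2.

-2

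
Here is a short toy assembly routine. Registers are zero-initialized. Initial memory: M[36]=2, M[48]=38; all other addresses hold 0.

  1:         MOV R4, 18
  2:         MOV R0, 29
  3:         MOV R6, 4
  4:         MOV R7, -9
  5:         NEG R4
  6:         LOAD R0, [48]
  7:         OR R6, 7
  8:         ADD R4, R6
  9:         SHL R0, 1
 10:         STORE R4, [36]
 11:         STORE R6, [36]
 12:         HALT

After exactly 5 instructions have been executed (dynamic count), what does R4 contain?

-18

R4=18
R0=29
R6=4
R7=-9
R4=-(18)=-18
After step 5: R4 = -18.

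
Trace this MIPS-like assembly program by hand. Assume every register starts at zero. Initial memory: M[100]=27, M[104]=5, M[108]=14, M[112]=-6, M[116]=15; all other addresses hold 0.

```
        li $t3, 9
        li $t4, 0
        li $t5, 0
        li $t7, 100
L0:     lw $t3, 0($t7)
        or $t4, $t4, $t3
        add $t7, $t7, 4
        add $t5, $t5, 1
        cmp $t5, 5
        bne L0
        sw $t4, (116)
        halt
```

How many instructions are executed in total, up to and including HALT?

after li $t3, 9: $t3=9
after li $t4, 0: $t4=0
after li $t5, 0: $t5=0
after li $t7, 100: $t7=100
after lw $t3, 0($t7): $t3=M[100]=27
after or $t4, $t4, $t3: $t4=0|27=27
after add $t7, $t7, 4: $t7=100+4=104
after add $t5, $t5, 1: $t5=0+1=1
cmp $t5, 5  (cmp 1,5)
bne L0: taken
after lw $t3, 0($t7): $t3=M[104]=5
after or $t4, $t4, $t3: $t4=27|5=31
after add $t7, $t7, 4: $t7=104+4=108
after add $t5, $t5, 1: $t5=1+1=2
cmp $t5, 5  (cmp 2,5)
bne L0: taken
after lw $t3, 0($t7): $t3=M[108]=14
after or $t4, $t4, $t3: $t4=31|14=31
after add $t7, $t7, 4: $t7=108+4=112
after add $t5, $t5, 1: $t5=2+1=3
cmp $t5, 5  (cmp 3,5)
bne L0: taken
after lw $t3, 0($t7): $t3=M[112]=-6
after or $t4, $t4, $t3: $t4=31|(-6)=-1
after add $t7, $t7, 4: $t7=112+4=116
after add $t5, $t5, 1: $t5=3+1=4
cmp $t5, 5  (cmp 4,5)
bne L0: taken
after lw $t3, 0($t7): $t3=M[116]=15
after or $t4, $t4, $t3: $t4=(-1)|15=-1
after add $t7, $t7, 4: $t7=116+4=120
after add $t5, $t5, 1: $t5=4+1=5
cmp $t5, 5  (cmp 5,5)
bne L0: not taken
sw $t4, (116) → M[116]=-1
halt.
Total executed instructions: 36.

36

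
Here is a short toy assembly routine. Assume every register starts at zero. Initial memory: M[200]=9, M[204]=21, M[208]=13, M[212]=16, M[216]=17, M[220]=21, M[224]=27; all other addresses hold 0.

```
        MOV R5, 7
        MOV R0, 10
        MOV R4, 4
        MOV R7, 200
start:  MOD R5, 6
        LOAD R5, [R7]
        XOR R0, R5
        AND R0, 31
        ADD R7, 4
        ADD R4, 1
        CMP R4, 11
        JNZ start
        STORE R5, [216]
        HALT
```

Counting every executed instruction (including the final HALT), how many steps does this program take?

R5=7
R0=10
R4=4
R7=200
R5=7%6=1
R5=M[200]=9
R0=10^9=3
R0=3&31=3
R7=200+4=204
R4=4+1=5
CMP R4, 11  (cmp 5,11)
JNZ start: taken
R5=9%6=3
R5=M[204]=21
R0=3^21=22
R0=22&31=22
R7=204+4=208
R4=5+1=6
CMP R4, 11  (cmp 6,11)
JNZ start: taken
R5=21%6=3
R5=M[208]=13
R0=22^13=27
R0=27&31=27
R7=208+4=212
R4=6+1=7
CMP R4, 11  (cmp 7,11)
JNZ start: taken
R5=13%6=1
R5=M[212]=16
R0=27^16=11
R0=11&31=11
R7=212+4=216
R4=7+1=8
CMP R4, 11  (cmp 8,11)
JNZ start: taken
R5=16%6=4
R5=M[216]=17
R0=11^17=26
R0=26&31=26
R7=216+4=220
R4=8+1=9
CMP R4, 11  (cmp 9,11)
JNZ start: taken
R5=17%6=5
R5=M[220]=21
R0=26^21=15
R0=15&31=15
R7=220+4=224
R4=9+1=10
CMP R4, 11  (cmp 10,11)
JNZ start: taken
R5=21%6=3
R5=M[224]=27
R0=15^27=20
R0=20&31=20
R7=224+4=228
R4=10+1=11
CMP R4, 11  (cmp 11,11)
JNZ start: not taken
STORE R5, [216] → M[216]=27
halt.
Total executed instructions: 62.

62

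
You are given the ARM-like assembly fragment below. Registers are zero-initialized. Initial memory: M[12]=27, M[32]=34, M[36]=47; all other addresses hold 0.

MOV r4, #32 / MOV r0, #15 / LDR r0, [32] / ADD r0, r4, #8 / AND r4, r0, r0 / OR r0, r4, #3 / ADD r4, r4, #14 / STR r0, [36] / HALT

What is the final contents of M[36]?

43

MOV r4, #32 → r4=32
MOV r0, #15 → r0=15
LDR r0, [32] → r0=M[32]=34
ADD r0, r4, #8 → r0=32+8=40
AND r4, r0, r0 → r4=40&40=40
OR r0, r4, #3 → r0=40|3=43
ADD r4, r4, #14 → r4=40+14=54
STR r0, [36] → M[36]=43
halt.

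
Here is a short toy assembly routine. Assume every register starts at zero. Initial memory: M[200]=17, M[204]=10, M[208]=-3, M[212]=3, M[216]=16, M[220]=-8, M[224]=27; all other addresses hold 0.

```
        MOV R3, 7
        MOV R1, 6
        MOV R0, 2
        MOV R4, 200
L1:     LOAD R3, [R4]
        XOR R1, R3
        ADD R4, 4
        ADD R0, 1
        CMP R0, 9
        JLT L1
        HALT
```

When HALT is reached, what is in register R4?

228

after MOV R3, 7: R3=7
after MOV R1, 6: R1=6
after MOV R0, 2: R0=2
after MOV R4, 200: R4=200
after LOAD R3, [R4]: R3=M[200]=17
after XOR R1, R3: R1=6^17=23
after ADD R4, 4: R4=200+4=204
after ADD R0, 1: R0=2+1=3
CMP R0, 9  (cmp 3,9)
JLT L1: taken
after LOAD R3, [R4]: R3=M[204]=10
after XOR R1, R3: R1=23^10=29
after ADD R4, 4: R4=204+4=208
after ADD R0, 1: R0=3+1=4
CMP R0, 9  (cmp 4,9)
JLT L1: taken
after LOAD R3, [R4]: R3=M[208]=-3
after XOR R1, R3: R1=29^(-3)=-32
after ADD R4, 4: R4=208+4=212
after ADD R0, 1: R0=4+1=5
CMP R0, 9  (cmp 5,9)
JLT L1: taken
after LOAD R3, [R4]: R3=M[212]=3
after XOR R1, R3: R1=(-32)^3=-29
after ADD R4, 4: R4=212+4=216
after ADD R0, 1: R0=5+1=6
CMP R0, 9  (cmp 6,9)
JLT L1: taken
after LOAD R3, [R4]: R3=M[216]=16
after XOR R1, R3: R1=(-29)^16=-13
after ADD R4, 4: R4=216+4=220
after ADD R0, 1: R0=6+1=7
CMP R0, 9  (cmp 7,9)
JLT L1: taken
after LOAD R3, [R4]: R3=M[220]=-8
after XOR R1, R3: R1=(-13)^(-8)=11
after ADD R4, 4: R4=220+4=224
after ADD R0, 1: R0=7+1=8
CMP R0, 9  (cmp 8,9)
JLT L1: taken
after LOAD R3, [R4]: R3=M[224]=27
after XOR R1, R3: R1=11^27=16
after ADD R4, 4: R4=224+4=228
after ADD R0, 1: R0=8+1=9
CMP R0, 9  (cmp 9,9)
JLT L1: not taken
halt.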